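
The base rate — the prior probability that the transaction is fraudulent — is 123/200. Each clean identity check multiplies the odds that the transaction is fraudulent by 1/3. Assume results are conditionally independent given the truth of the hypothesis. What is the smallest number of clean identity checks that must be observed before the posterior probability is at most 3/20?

3

Prior odds = 0.615/0.385 = 123/77.
Likelihood ratio per clean identity check = 1/3.
Target odds: 0.15 ÷ 0.85 = 3/17.
Need (123/77) × (1/3)ⁿ ≤ 3/17, i.e. (1/3)ⁿ ≤ 77/697.
(1/3)² = 1/9 is still above 77/697 but (1/3)³ = 1/27 is at or below it, so n = 3.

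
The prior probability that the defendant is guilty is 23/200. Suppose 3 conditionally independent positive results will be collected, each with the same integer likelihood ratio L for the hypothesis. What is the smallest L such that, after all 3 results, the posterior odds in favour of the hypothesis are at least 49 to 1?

Prior odds = 0.115/0.885 = 23/177.
Target odds = 49.
Need L³ ≥ 49 ÷ (23/177) = 8673/23.
7³ = 343 < 8673/23 ≤ 512 = 8³, so L = 8.

8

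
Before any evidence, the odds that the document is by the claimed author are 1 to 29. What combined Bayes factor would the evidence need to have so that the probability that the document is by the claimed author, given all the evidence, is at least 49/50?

Prior odds = 1/29.
Target odds = 0.98/0.02 = 49.
Required Bayes factor = 49 ÷ (1/29) = 1421.

1421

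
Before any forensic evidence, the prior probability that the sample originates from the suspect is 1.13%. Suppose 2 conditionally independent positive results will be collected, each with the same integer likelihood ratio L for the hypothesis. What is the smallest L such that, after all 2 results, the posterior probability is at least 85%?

Prior odds = 0.0113/0.9887 = 113/9887.
Target odds = 0.85/0.15 = 17/3.
Need L² ≥ 17/3 ÷ (113/9887) = 168079/339.
22² = 484 < 168079/339 ≤ 529 = 23², so L = 23.

23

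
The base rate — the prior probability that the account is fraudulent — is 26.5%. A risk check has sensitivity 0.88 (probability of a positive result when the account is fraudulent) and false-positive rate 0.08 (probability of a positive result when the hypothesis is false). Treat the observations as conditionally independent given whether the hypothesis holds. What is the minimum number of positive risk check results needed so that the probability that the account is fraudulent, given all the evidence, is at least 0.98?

Prior odds: 0.265 ÷ 0.735 = 53/147.
Likelihood ratio of a positive result = 0.88/0.08 = 11.
Target odds: 0.98 ÷ 0.02 = 49.
Need (53/147) × 11ⁿ ≥ 49, i.e. 11ⁿ ≥ 7203/53.
11² = 121 falls short of 7203/53 but 11³ = 1331 reaches it, so n = 3.

3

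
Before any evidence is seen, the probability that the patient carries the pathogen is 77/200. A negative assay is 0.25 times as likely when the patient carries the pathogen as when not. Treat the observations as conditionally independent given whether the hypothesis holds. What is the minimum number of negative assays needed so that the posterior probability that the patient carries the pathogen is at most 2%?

3

Prior odds = 0.385/0.615 = 77/123.
Likelihood ratio per negative assay = 0.25.
Target odds: 0.02 ÷ 0.98 = 1/49.
Require 0.25ⁿ ≤ 1/49 ÷ (77/123) = 123/3773.
0.25² = 0.0625 is still above 123/3773 but 0.25³ = 0.015625 is at or below it, so n = 3.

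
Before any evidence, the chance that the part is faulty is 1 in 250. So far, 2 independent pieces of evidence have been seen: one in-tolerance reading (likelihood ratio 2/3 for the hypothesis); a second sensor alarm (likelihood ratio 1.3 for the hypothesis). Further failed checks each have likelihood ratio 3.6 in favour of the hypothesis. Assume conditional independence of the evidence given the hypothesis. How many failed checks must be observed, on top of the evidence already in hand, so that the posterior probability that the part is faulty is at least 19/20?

Prior odds = 0.004/0.996 = 1/249.
Combined Bayes factor of the evidence already in hand = (2/3) × 1.3 = 13/15.
Odds after that evidence = (1/249) × 13/15 = 13/3735.
Target odds = 0.95/0.05 = 19.
Need 3.6ⁿ ≥ 19 ÷ (13/3735) = 70965/13.
3.6⁶ = 34012224/15625 falls short of 70965/13 but 3.6⁷ = 612220032/78125 reaches it, so n = 7.

7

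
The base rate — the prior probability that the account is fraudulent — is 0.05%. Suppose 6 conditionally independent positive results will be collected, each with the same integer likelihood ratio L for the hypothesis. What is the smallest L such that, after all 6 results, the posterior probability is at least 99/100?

Prior odds = 0.0005/0.9995 = 1/1999.
Target odds = 0.99/0.01 = 99.
Need L⁶ ≥ 99 ÷ (1/1999) = 197901.
7⁶ = 117649 < 197901 ≤ 262144 = 8⁶, so L = 8.

8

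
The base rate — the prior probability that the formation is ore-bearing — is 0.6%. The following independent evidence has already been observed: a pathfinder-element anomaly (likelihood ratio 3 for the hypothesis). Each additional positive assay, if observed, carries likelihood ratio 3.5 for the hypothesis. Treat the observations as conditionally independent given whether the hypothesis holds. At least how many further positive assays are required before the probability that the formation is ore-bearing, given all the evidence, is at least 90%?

Prior odds = 0.006/0.994 = 3/497.
Bayes factor of the evidence already in hand = 3.
Odds after that evidence = (3/497) × 3 = 9/497.
Target odds = 0.9/0.1 = 9.
Need 3.5ⁿ ≥ 9 ÷ (9/497) = 497.
3.5⁴ = 150.0625 falls short of 497 but 3.5⁵ = 525.21875 reaches it, so n = 5.

5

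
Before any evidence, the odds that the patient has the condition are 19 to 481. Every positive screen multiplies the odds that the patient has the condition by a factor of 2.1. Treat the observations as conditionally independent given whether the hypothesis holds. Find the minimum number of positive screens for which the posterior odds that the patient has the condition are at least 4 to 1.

7

Prior odds = 19/481.
Likelihood ratio per positive screen = 2.1.
Target odds = 4.
Need (19/481) × 2.1ⁿ ≥ 4, i.e. 2.1ⁿ ≥ 1924/19.
2.1⁶ = 85766121/1000000 falls short of 1924/19 but 2.1⁷ ≈180.109 reaches it, so n = 7.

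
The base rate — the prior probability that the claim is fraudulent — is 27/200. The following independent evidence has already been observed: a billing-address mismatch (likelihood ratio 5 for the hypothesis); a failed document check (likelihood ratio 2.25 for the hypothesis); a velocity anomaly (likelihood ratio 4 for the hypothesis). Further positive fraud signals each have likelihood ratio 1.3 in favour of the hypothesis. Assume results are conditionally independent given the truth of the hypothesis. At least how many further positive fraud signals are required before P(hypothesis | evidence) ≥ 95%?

Prior odds = 0.135/0.865 = 27/173.
Combined Bayes factor of the evidence already in hand = 5 × 2.25 × 4 = 45.
Odds after that evidence = (27/173) × 45 = 1215/173.
Target odds = 0.95/0.05 = 19.
Need 1.3ⁿ ≥ 19 ÷ (1215/173) = 3287/1215.
1.3³ = 2.197 falls short of 3287/1215 but 1.3⁴ = 2.8561 reaches it, so n = 4.

4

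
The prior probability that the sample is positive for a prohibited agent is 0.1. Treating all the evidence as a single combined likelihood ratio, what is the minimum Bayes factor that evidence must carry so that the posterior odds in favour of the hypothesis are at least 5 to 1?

45

Prior odds = 0.1/0.9 = 1/9.
Target odds = 5.
Required Bayes factor = 5 ÷ (1/9) = 45.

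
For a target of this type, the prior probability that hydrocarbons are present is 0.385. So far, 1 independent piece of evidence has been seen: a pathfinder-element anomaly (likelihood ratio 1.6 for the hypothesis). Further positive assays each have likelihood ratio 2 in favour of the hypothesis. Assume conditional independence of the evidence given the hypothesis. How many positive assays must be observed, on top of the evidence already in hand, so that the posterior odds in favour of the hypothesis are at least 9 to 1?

4

Prior odds = 0.385/0.615 = 77/123.
Bayes factor of the evidence already in hand = 1.6.
Odds after that evidence = (77/123) × 1.6 = 616/615.
Target odds = 9.
Need 2ⁿ ≥ 9 ÷ (616/615) = 5535/616.
2³ = 8 falls short of 5535/616 but 2⁴ = 16 reaches it, so n = 4.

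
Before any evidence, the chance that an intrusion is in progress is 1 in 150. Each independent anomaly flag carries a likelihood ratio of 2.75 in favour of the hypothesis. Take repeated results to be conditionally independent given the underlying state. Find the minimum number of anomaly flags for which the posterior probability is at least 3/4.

Prior odds: (1/150) ÷ (149/150) = 1/149.
Likelihood ratio per anomaly flag = 2.75.
Target odds: 0.75 ÷ 0.25 = 3.
Need (1/149) × 2.75ⁿ ≥ 3, i.e. 2.75ⁿ ≥ 447.
2.75⁶ = 1771561/4096 falls short of 447 but 2.75⁷ = 19487171/16384 reaches it, so n = 7.

7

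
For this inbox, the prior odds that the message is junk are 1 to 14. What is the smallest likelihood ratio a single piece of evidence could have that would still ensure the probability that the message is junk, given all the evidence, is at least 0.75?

42

Prior odds = 1/14.
Target odds = 0.75/0.25 = 3.
Required Bayes factor = 3 ÷ (1/14) = 42.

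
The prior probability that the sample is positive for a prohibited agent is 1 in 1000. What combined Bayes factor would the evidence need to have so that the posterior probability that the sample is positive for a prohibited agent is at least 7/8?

Prior odds = 0.001/0.999 = 1/999.
Target odds = 0.875/0.125 = 7.
Required Bayes factor = 7 ÷ (1/999) = 6993.

6993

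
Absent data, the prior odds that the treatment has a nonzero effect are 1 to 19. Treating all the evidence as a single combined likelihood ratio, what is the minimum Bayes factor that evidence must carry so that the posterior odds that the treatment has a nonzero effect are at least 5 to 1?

95

Prior odds = 1/19.
Target odds = 5.
Required Bayes factor = 5 ÷ (1/19) = 95.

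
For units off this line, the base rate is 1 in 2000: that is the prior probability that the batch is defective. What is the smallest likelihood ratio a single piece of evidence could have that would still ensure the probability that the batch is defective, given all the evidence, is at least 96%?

Prior odds = 0.0005/0.9995 = 1/1999.
Target odds = 0.96/0.04 = 24.
Required Bayes factor = 24 ÷ (1/1999) = 47976.

47976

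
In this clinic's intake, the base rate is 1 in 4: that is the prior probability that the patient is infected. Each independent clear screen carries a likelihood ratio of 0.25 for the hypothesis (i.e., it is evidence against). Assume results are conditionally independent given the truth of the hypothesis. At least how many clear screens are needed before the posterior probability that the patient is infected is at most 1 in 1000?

Prior odds: 0.25 ÷ 0.75 = 1/3.
Likelihood ratio per clear screen = 0.25.
Target odds: 0.001 ÷ 0.999 = 1/999.
Need (1/3) × 0.25ⁿ ≤ 1/999, i.e. 0.25ⁿ ≤ 1/333.
0.25⁴ = 0.00390625 is still above 1/333 but 0.25⁵ = 1/1024 is at or below it, so n = 5.

5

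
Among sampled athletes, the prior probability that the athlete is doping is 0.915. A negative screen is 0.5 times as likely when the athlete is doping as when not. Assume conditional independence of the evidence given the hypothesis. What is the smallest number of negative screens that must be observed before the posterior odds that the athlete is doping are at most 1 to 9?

Prior odds = 0.915/0.085 = 183/17.
Likelihood ratio per negative screen = 0.5.
Target odds = 1/9.
Need (183/17) × 0.5ⁿ ≤ 1/9, i.e. 0.5ⁿ ≤ 17/1647.
0.5⁶ = 0.015625 is still above 17/1647 but 0.5⁷ = 0.0078125 is at or below it, so n = 7.

7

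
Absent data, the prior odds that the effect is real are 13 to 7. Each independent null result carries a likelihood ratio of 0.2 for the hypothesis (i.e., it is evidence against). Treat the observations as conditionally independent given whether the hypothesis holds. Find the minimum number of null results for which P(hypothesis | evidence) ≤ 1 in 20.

3

Prior odds = 13/7.
Likelihood ratio per null result = 0.2.
Target odds: 0.05 ÷ 0.95 = 1/19.
Require 0.2ⁿ ≤ 1/19 ÷ (13/7) = 7/247.
0.2² = 0.04 is still above 7/247 but 0.2³ = 0.008 is at or below it, so n = 3.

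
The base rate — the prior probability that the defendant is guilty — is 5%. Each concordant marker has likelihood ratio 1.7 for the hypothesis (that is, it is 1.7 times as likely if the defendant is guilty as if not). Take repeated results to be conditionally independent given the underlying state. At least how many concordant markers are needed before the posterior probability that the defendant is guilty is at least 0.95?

12

Prior odds: 0.05 ÷ 0.95 = 1/19.
Likelihood ratio per concordant marker = 1.7.
Target odds: 0.95 ÷ 0.05 = 19.
Need (1/19) × 1.7ⁿ ≥ 19, i.e. 1.7ⁿ ≥ 361.
1.7¹¹ ≈342.719 falls short of 361 but 1.7¹² ≈582.622 reaches it, so n = 12.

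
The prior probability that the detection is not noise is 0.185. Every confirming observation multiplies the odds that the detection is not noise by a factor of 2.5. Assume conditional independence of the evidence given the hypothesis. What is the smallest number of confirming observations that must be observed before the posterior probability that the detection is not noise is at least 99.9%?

10

Prior odds: 0.185 ÷ 0.815 = 37/163.
Likelihood ratio per confirming observation = 2.5.
Target posterior odds = 0.999/0.001 = 999.
Require 2.5ⁿ ≥ 999 ÷ (37/163) = 4401.
2.5⁹ = 1953125/512 falls short of 4401 but 2.5¹⁰ = 9765625/1024 reaches it, so n = 10.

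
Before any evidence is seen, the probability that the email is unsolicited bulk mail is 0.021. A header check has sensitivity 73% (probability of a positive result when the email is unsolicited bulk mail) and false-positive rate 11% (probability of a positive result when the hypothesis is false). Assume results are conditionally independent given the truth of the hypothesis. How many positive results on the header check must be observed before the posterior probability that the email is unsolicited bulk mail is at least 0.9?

Prior odds: 0.021 ÷ 0.979 = 21/979.
Likelihood ratio of a positive result = 0.73/0.11 = 73/11.
Target odds: 0.9 ÷ 0.1 = 9.
Need (21/979) × (73/11)ⁿ ≥ 9, i.e. (73/11)ⁿ ≥ 2937/7.
(73/11)³ = 389017/1331 falls short of 2937/7 but (73/11)⁴ = 28398241/14641 reaches it, so n = 4.

4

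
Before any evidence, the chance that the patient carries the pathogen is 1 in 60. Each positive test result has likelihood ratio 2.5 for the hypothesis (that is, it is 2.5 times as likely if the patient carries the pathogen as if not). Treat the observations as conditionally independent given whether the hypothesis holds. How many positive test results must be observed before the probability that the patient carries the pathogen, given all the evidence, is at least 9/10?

Prior odds = (1/60)/(59/60) = 1/59.
Likelihood ratio per positive test result = 2.5.
Target odds: 0.9 ÷ 0.1 = 9.
Require 2.5ⁿ ≥ 9 ÷ (1/59) = 531.
2.5⁶ = 244.140625 falls short of 531 but 2.5⁷ = 610.3515625 reaches it, so n = 7.

7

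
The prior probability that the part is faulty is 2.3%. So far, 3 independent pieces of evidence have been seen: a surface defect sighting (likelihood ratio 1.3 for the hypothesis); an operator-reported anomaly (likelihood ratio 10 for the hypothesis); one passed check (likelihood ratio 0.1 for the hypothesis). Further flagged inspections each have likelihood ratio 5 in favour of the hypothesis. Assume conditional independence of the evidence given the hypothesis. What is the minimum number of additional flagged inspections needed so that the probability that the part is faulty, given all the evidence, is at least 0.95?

4

Prior odds = 0.023/0.977 = 23/977.
Combined Bayes factor of the evidence already in hand = 1.3 × 10 × 0.1 = 1.3.
Odds after that evidence = (23/977) × 1.3 = 299/9770.
Target odds = 0.95/0.05 = 19.
Need 5ⁿ ≥ 19 ÷ (299/9770) = 185630/299.
5³ = 125 falls short of 185630/299 but 5⁴ = 625 reaches it, so n = 4.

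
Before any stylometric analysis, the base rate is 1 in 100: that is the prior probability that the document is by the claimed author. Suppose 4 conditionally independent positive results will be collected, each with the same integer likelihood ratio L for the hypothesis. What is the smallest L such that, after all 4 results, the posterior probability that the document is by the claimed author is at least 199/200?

12

Prior odds = 0.01/0.99 = 1/99.
Target odds = 0.995/0.005 = 199.
Need L⁴ ≥ 199 ÷ (1/99) = 19701.
11⁴ = 14641 < 19701 ≤ 20736 = 12⁴, so L = 12.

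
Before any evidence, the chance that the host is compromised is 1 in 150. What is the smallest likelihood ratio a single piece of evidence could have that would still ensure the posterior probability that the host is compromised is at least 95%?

2831

Prior odds = (1/150)/(149/150) = 1/149.
Target odds = 0.95/0.05 = 19.
Required Bayes factor = 19 ÷ (1/149) = 2831.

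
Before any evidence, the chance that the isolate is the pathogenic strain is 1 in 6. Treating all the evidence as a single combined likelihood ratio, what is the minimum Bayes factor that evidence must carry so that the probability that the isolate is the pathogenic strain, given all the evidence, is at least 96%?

Prior odds = (1/6)/(5/6) = 0.2.
Target odds = 0.96/0.04 = 24.
Required Bayes factor = 24 ÷ 0.2 = 120.

120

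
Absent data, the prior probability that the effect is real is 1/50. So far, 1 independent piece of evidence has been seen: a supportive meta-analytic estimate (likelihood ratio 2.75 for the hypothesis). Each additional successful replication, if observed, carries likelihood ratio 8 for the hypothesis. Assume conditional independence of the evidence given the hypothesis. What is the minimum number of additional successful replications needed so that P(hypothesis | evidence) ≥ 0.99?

4

Prior odds = 0.02/0.98 = 1/49.
Bayes factor of the evidence already in hand = 2.75.
Odds after that evidence = (1/49) × 2.75 = 11/196.
Target odds = 0.99/0.01 = 99.
Need 8ⁿ ≥ 99 ÷ (11/196) = 1764.
8³ = 512 falls short of 1764 but 8⁴ = 4096 reaches it, so n = 4.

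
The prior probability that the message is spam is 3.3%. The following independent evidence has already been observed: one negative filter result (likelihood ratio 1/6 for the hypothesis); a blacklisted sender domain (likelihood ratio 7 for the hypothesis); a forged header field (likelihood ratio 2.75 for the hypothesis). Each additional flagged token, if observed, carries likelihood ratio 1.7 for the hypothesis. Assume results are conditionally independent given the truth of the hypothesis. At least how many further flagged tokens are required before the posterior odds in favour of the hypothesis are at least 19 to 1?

Prior odds = 0.033/0.967 = 33/967.
Combined Bayes factor of the evidence already in hand = (1/6) × 7 × 2.75 = 77/24.
Odds after that evidence = (33/967) × 77/24 = 847/7736.
Target odds = 19.
Need 1.7ⁿ ≥ 19 ÷ (847/7736) = 146984/847.
1.7⁹ ≈118.588 falls short of 146984/847 but 1.7¹⁰ ≈201.599 reaches it, so n = 10.

10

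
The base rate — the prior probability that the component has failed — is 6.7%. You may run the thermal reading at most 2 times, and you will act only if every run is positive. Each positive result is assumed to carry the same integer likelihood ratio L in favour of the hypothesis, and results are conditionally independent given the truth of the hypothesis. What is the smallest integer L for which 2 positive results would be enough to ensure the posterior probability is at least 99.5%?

Prior odds = 0.067/0.933 = 67/933.
Target odds = 0.995/0.005 = 199.
Need L² ≥ 199 ÷ (67/933) = 185667/67.
52² = 2704 < 185667/67 ≤ 2809 = 53², so L = 53.

53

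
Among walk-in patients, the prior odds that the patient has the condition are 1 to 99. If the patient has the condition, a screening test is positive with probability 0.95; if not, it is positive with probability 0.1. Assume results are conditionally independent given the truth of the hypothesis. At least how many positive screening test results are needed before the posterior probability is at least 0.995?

5

Prior odds = 1/99.
Likelihood ratio of a positive = 0.95/0.1 = 9.5.
Target odds: 0.995 ÷ 0.005 = 199.
Require 9.5ⁿ ≥ 199 ÷ (1/99) = 19701.
9.5⁴ = 8145.0625 falls short of 19701 but 9.5⁵ = 77378.09375 reaches it, so n = 5.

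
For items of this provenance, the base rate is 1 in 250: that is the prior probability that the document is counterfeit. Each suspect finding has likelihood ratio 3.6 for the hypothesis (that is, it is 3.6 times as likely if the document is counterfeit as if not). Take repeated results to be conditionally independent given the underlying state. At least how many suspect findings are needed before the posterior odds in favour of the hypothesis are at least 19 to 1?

7

Prior odds = 0.004/0.996 = 1/249.
Likelihood ratio per suspect finding = 3.6.
Target odds = 19.
Need (1/249) × 3.6ⁿ ≥ 19, i.e. 3.6ⁿ ≥ 4731.
3.6⁶ = 34012224/15625 falls short of 4731 but 3.6⁷ = 612220032/78125 reaches it, so n = 7.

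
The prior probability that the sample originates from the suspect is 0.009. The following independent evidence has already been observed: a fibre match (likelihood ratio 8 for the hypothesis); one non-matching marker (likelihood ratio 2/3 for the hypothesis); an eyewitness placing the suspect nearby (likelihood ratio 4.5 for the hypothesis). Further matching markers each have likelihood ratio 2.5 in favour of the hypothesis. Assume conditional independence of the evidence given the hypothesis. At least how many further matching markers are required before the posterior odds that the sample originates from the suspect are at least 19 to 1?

Prior odds = 0.009/0.991 = 9/991.
Combined Bayes factor of the evidence already in hand = 8 × (2/3) × 4.5 = 24.
Odds after that evidence = (9/991) × 24 = 216/991.
Target odds = 19.
Need 2.5ⁿ ≥ 19 ÷ (216/991) = 18829/216.
2.5⁴ = 39.0625 falls short of 18829/216 but 2.5⁵ = 97.65625 reaches it, so n = 5.

5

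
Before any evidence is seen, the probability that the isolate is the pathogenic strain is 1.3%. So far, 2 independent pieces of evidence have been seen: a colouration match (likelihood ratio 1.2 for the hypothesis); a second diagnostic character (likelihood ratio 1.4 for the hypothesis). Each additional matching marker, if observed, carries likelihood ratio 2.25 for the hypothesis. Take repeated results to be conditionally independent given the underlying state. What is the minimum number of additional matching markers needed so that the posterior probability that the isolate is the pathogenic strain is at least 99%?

11

Prior odds = 0.013/0.987 = 13/987.
Combined Bayes factor of the evidence already in hand = 1.2 × 1.4 = 1.68.
Odds after that evidence = (13/987) × 1.68 = 26/1175.
Target odds = 0.99/0.01 = 99.
Need 2.25ⁿ ≥ 99 ÷ (26/1175) = 116325/26.
2.25¹⁰ ≈3325.26 falls short of 116325/26 but 2.25¹¹ ≈7481.83 reaches it, so n = 11.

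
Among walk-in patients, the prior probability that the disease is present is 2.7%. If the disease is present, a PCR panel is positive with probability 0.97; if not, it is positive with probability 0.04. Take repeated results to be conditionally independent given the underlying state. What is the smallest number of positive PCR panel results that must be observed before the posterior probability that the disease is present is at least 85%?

2

Prior odds = 0.027/0.973 = 27/973.
Likelihood ratio of a positive = 0.97/0.04 = 24.25.
Target posterior odds = 0.85/0.15 = 17/3.
Need (27/973) × 24.25ⁿ ≥ 17/3, i.e. 24.25ⁿ ≥ 16541/81.
24.25¹ = 24.25 falls short of 16541/81 but 24.25² = 588.0625 reaches it, so n = 2.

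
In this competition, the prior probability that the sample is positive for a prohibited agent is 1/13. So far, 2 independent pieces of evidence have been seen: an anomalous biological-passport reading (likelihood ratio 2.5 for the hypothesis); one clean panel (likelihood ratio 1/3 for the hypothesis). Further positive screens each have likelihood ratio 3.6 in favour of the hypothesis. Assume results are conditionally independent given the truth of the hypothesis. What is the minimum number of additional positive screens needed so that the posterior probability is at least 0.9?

Prior odds = (1/13)/(12/13) = 1/12.
Combined Bayes factor of the evidence already in hand = 2.5 × (1/3) = 5/6.
Odds after that evidence = (1/12) × 5/6 = 5/72.
Target odds = 0.9/0.1 = 9.
Need 3.6ⁿ ≥ 9 ÷ (5/72) = 129.6.
3.6³ = 46.656 falls short of 129.6 but 3.6⁴ = 167.9616 reaches it, so n = 4.

4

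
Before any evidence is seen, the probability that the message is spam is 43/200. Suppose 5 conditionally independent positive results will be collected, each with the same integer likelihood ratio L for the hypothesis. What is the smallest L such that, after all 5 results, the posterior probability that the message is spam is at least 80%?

Prior odds = 0.215/0.785 = 43/157.
Target odds = 0.8/0.2 = 4.
Need L⁵ ≥ 4 ÷ (43/157) = 628/43.
1⁵ = 1 < 628/43 ≤ 32 = 2⁵, so L = 2.

2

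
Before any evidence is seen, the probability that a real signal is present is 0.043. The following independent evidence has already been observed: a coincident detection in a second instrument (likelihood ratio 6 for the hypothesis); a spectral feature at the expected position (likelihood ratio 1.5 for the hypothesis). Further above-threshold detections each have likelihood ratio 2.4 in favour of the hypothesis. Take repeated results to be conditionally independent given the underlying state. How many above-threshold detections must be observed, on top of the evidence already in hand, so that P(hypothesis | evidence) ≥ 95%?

Prior odds = 0.043/0.957 = 43/957.
Combined Bayes factor of the evidence already in hand = 6 × 1.5 = 9.
Odds after that evidence = (43/957) × 9 = 129/319.
Target odds = 0.95/0.05 = 19.
Need 2.4ⁿ ≥ 19 ÷ (129/319) = 6061/129.
2.4⁴ = 33.1776 falls short of 6061/129 but 2.4⁵ = 79.62624 reaches it, so n = 5.

5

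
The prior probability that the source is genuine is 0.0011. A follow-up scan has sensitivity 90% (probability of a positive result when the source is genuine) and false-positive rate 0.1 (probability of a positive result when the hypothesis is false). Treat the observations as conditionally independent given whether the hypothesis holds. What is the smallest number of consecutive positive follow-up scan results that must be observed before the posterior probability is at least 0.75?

4

Prior odds = 0.0011/0.9989 = 11/9989.
Likelihood ratio of a positive result = 0.9/0.1 = 9.
Target odds: 0.75 ÷ 0.25 = 3.
Need (11/9989) × 9ⁿ ≥ 3, i.e. 9ⁿ ≥ 29967/11.
9³ = 729 falls short of 29967/11 but 9⁴ = 6561 reaches it, so n = 4.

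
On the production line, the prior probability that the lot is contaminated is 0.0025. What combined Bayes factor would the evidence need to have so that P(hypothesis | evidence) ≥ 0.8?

Prior odds = 0.0025/0.9975 = 1/399.
Target odds = 0.8/0.2 = 4.
Required Bayes factor = 4 ÷ (1/399) = 1596.

1596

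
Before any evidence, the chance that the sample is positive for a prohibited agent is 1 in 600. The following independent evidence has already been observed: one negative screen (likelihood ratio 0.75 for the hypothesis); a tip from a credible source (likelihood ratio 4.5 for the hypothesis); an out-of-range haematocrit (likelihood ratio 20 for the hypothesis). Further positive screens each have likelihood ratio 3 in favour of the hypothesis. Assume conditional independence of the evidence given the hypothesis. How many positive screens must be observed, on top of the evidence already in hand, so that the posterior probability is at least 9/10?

4

Prior odds = (1/600)/(599/600) = 1/599.
Combined Bayes factor of the evidence already in hand = 0.75 × 4.5 × 20 = 67.5.
Odds after that evidence = (1/599) × 67.5 = 135/1198.
Target odds = 0.9/0.1 = 9.
Need 3ⁿ ≥ 9 ÷ (135/1198) = 1198/15.
3³ = 27 falls short of 1198/15 but 3⁴ = 81 reaches it, so n = 4.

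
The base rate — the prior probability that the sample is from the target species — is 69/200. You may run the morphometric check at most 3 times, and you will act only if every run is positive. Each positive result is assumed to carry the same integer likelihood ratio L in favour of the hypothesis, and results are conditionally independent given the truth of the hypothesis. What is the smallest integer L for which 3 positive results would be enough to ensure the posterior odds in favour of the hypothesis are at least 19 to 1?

4

Prior odds = 0.345/0.655 = 69/131.
Target odds = 19.
Need L³ ≥ 19 ÷ (69/131) = 2489/69.
3³ = 27 < 2489/69 ≤ 64 = 4³, so L = 4.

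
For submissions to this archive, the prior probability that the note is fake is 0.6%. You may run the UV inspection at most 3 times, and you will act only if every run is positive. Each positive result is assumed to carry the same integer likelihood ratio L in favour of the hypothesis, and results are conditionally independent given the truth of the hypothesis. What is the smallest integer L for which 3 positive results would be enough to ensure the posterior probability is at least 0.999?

Prior odds = 0.006/0.994 = 3/497.
Target odds = 0.999/0.001 = 999.
Need L³ ≥ 999 ÷ (3/497) = 165501.
54³ = 157464 < 165501 ≤ 166375 = 55³, so L = 55.

55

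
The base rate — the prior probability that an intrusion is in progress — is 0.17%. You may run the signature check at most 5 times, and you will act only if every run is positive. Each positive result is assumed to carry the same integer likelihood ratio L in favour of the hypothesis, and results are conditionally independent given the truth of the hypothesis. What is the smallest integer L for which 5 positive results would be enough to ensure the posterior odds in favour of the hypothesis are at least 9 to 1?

Prior odds = 0.0017/0.9983 = 17/9983.
Target odds = 9.
Need L⁵ ≥ 9 ÷ (17/9983) = 89847/17.
5⁵ = 3125 < 89847/17 ≤ 7776 = 6⁵, so L = 6.

6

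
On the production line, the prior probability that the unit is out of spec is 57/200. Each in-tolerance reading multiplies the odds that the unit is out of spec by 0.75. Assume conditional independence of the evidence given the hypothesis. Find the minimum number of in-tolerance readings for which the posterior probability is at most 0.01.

Prior odds: 0.285 ÷ 0.715 = 57/143.
Likelihood ratio per in-tolerance reading = 0.75.
Target posterior odds = 0.01/0.99 = 1/99.
Need (57/143) × 0.75ⁿ ≤ 1/99, i.e. 0.75ⁿ ≤ 13/513.
0.75¹² = 531441/16777216 is still above 13/513 but 0.75¹³ = 1594323/67108864 is at or below it, so n = 13.

13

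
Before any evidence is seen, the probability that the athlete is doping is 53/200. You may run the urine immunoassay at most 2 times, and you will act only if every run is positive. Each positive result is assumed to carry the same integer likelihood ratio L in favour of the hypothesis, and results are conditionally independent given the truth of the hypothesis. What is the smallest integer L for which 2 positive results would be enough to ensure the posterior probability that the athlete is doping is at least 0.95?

8

Prior odds = 0.265/0.735 = 53/147.
Target odds = 0.95/0.05 = 19.
Need L² ≥ 19 ÷ (53/147) = 2793/53.
7² = 49 < 2793/53 ≤ 64 = 8², so L = 8.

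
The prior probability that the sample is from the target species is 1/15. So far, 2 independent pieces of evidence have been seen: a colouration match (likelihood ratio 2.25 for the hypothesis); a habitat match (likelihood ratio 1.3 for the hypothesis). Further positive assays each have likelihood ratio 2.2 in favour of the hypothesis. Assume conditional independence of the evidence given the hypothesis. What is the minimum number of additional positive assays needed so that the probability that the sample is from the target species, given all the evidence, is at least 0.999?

11

Prior odds = (1/15)/(14/15) = 1/14.
Combined Bayes factor of the evidence already in hand = 2.25 × 1.3 = 2.925.
Odds after that evidence = (1/14) × 2.925 = 117/560.
Target odds = 0.999/0.001 = 999.
Need 2.2ⁿ ≥ 999 ÷ (117/560) = 62160/13.
2.2¹⁰ ≈2655.99 falls short of 62160/13 but 2.2¹¹ ≈5843.18 reaches it, so n = 11.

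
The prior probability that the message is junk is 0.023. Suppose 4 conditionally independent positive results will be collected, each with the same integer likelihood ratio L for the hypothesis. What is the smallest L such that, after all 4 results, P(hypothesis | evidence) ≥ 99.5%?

10

Prior odds = 0.023/0.977 = 23/977.
Target odds = 0.995/0.005 = 199.
Need L⁴ ≥ 199 ÷ (23/977) = 194423/23.
9⁴ = 6561 < 194423/23 ≤ 10000 = 10⁴, so L = 10.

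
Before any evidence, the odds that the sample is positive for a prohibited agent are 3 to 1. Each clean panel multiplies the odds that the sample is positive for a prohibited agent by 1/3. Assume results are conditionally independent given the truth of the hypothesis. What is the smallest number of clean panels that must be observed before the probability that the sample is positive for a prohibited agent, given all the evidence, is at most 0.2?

3

Prior odds = 3.
Likelihood ratio per clean panel = 1/3.
Target odds: 0.2 ÷ 0.8 = 0.25.
Need 3 × (1/3)ⁿ ≤ 0.25, i.e. (1/3)ⁿ ≤ 1/12.
(1/3)² = 1/9 is still above 1/12 but (1/3)³ = 1/27 is at or below it, so n = 3.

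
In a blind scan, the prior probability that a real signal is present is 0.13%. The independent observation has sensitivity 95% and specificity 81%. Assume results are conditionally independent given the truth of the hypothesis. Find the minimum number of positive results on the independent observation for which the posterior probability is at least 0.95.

6

Prior odds: 0.0013 ÷ 0.9987 = 13/9987.
False-positive rate = 1 − 0.81 = 0.19; likelihood ratio of a positive = 0.95/0.19 = 5.
Target odds: 0.95 ÷ 0.05 = 19.
Need (13/9987) × 5ⁿ ≥ 19, i.e. 5ⁿ ≥ 189753/13.
5⁵ = 3125 falls short of 189753/13 but 5⁶ = 15625 reaches it, so n = 6.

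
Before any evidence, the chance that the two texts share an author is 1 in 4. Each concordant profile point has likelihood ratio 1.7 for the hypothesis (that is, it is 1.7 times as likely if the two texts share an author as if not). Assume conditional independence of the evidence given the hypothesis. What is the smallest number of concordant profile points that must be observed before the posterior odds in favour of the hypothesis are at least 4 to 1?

5

Prior odds = 0.25/0.75 = 1/3.
Likelihood ratio per concordant profile point = 1.7.
Target odds = 4.
Require 1.7ⁿ ≥ 4 ÷ (1/3) = 12.
1.7⁴ = 8.3521 falls short of 12 but 1.7⁵ = 1419857/100000 reaches it, so n = 5.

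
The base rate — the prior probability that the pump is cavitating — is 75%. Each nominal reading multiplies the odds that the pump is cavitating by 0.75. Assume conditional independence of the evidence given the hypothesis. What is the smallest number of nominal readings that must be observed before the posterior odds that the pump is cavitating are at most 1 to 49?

Prior odds = 0.75/0.25 = 3.
Likelihood ratio per nominal reading = 0.75.
Target odds = 1/49.
Require 0.75ⁿ ≤ 1/49 ÷ 3 = 1/147.
0.75¹⁷ ≈0.00751695 is still above 1/147 but 0.75¹⁸ ≈0.00563771 is at or below it, so n = 18.

18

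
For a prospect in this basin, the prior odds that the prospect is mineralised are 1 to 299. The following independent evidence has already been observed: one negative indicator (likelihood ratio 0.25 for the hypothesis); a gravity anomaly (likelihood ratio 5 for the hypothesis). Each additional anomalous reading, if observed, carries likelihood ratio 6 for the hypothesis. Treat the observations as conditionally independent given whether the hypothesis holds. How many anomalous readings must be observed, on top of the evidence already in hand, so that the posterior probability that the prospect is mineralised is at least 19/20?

5

Prior odds = 1/299.
Combined Bayes factor of the evidence already in hand = 0.25 × 5 = 1.25.
Odds after that evidence = (1/299) × 1.25 = 5/1196.
Target odds = 0.95/0.05 = 19.
Need 6ⁿ ≥ 19 ÷ (5/1196) = 4544.8.
6⁴ = 1296 falls short of 4544.8 but 6⁵ = 7776 reaches it, so n = 5.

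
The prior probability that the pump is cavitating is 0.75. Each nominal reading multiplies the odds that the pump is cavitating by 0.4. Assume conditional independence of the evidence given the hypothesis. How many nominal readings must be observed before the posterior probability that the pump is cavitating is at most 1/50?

Prior odds: 0.75 ÷ 0.25 = 3.
Likelihood ratio per nominal reading = 0.4.
Target odds: 0.02 ÷ 0.98 = 1/49.
Need 3 × 0.4ⁿ ≤ 1/49, i.e. 0.4ⁿ ≤ 1/147.
0.4⁵ = 0.01024 is still above 1/147 but 0.4⁶ = 64/15625 is at or below it, so n = 6.

6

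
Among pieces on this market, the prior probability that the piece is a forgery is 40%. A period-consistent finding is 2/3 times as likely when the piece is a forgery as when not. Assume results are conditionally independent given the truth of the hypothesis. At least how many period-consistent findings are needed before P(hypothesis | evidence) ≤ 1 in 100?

11

Prior odds = 0.4/0.6 = 2/3.
Likelihood ratio per period-consistent finding = 2/3.
Target odds: 0.01 ÷ 0.99 = 1/99.
Need (2/3) × (2/3)ⁿ ≤ 1/99, i.e. (2/3)ⁿ ≤ 1/66.
(2/3)¹⁰ = 1024/59049 is still above 1/66 but (2/3)¹¹ = 2048/177147 is at or below it, so n = 11.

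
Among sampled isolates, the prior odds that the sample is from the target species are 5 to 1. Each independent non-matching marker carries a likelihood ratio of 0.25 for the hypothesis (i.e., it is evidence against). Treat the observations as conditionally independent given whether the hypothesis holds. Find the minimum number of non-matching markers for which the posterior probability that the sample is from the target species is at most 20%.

Prior odds = 5.
Likelihood ratio per non-matching marker = 0.25.
Target odds: 0.2 ÷ 0.8 = 0.25.
Need 5 × 0.25ⁿ ≤ 0.25, i.e. 0.25ⁿ ≤ 0.05.
0.25² = 0.0625 is still above 0.05 but 0.25³ = 0.015625 is at or below it, so n = 3.

3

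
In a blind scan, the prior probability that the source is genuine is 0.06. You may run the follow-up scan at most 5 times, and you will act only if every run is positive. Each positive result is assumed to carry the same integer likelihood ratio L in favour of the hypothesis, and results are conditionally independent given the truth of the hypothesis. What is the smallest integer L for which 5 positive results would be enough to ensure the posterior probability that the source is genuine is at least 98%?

4

Prior odds = 0.06/0.94 = 3/47.
Target odds = 0.98/0.02 = 49.
Need L⁵ ≥ 49 ÷ (3/47) = 2303/3.
3⁵ = 243 < 2303/3 ≤ 1024 = 4⁵, so L = 4.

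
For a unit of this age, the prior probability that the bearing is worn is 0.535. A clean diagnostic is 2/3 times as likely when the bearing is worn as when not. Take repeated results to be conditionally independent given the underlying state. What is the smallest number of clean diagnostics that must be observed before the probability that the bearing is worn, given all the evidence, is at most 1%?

Prior odds = 0.535/0.465 = 107/93.
Likelihood ratio per clean diagnostic = 2/3.
Target posterior odds = 0.01/0.99 = 1/99.
Require (2/3)ⁿ ≤ 1/99 ÷ (107/93) = 31/3531.
(2/3)¹¹ = 2048/177147 is still above 31/3531 but (2/3)¹² = 4096/531441 is at or below it, so n = 12.

12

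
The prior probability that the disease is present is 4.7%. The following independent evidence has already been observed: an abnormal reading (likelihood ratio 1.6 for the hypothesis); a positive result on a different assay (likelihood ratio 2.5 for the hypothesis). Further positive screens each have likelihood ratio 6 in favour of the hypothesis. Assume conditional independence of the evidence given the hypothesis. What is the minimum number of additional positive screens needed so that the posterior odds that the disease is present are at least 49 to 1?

Prior odds = 0.047/0.953 = 47/953.
Combined Bayes factor of the evidence already in hand = 1.6 × 2.5 = 4.
Odds after that evidence = (47/953) × 4 = 188/953.
Target odds = 49.
Need 6ⁿ ≥ 49 ÷ (188/953) = 46697/188.
6³ = 216 falls short of 46697/188 but 6⁴ = 1296 reaches it, so n = 4.

4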